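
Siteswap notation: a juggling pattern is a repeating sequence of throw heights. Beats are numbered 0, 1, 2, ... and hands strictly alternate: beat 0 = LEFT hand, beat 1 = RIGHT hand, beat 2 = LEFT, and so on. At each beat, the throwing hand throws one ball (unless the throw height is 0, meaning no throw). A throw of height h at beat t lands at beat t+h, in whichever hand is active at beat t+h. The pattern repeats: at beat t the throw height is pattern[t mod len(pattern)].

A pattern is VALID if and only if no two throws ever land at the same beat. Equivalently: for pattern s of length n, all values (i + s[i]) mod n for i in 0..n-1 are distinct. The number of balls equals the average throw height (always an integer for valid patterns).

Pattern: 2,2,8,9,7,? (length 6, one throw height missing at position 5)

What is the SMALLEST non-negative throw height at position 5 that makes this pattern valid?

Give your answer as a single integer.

Answer: 2

Derivation:
i=0: (0 + 2) mod 6 = 2
i=1: (1 + 2) mod 6 = 3
i=2: (2 + 8) mod 6 = 4
i=3: (3 + 9) mod 6 = 0
i=4: (4 + 7) mod 6 = 5
i=5: s[i]=? (unknown)
Known residues: [0, 2, 3, 4, 5]; need a permutation of 0..5, so missing residue r = 1
Need (5 + s) mod 6 = 1; smallest s = (1 - 5) mod 6 = 2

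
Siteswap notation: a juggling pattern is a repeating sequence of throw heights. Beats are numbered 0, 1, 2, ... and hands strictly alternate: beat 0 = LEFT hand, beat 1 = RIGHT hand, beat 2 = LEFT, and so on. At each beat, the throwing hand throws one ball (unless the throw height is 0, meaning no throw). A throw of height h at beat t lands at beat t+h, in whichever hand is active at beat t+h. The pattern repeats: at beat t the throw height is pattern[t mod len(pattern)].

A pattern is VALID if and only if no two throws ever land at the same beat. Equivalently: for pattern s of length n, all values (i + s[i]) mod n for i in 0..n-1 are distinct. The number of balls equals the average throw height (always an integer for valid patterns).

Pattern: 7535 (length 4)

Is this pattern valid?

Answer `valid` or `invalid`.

i=0: (i + s[i]) mod n = (0 + 7) mod 4 = 3
i=1: (i + s[i]) mod n = (1 + 5) mod 4 = 2
i=2: (i + s[i]) mod n = (2 + 3) mod 4 = 1
i=3: (i + s[i]) mod n = (3 + 5) mod 4 = 0
Residues: [3, 2, 1, 0], distinct: True

Answer: valid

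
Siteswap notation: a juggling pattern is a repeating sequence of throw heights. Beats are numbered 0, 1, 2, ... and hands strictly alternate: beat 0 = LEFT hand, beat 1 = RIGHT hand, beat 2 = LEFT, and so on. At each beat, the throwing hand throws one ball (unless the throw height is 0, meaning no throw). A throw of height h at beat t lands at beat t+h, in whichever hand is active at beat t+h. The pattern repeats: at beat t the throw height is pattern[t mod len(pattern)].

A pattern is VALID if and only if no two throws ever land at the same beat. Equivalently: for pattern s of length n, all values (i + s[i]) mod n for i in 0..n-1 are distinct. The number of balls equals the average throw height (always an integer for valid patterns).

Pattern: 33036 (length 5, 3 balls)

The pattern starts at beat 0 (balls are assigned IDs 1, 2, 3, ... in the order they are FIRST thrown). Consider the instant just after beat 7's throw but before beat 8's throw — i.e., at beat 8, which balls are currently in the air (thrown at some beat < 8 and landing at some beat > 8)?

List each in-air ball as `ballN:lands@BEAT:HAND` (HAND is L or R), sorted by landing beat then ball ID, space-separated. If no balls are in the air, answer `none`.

Beat 0 (L): throw ball1 h=3 -> lands@3:R; in-air after throw: [b1@3:R]
Beat 1 (R): throw ball2 h=3 -> lands@4:L; in-air after throw: [b1@3:R b2@4:L]
Beat 3 (R): throw ball1 h=3 -> lands@6:L; in-air after throw: [b2@4:L b1@6:L]
Beat 4 (L): throw ball2 h=6 -> lands@10:L; in-air after throw: [b1@6:L b2@10:L]
Beat 5 (R): throw ball3 h=3 -> lands@8:L; in-air after throw: [b1@6:L b3@8:L b2@10:L]
Beat 6 (L): throw ball1 h=3 -> lands@9:R; in-air after throw: [b3@8:L b1@9:R b2@10:L]
Beat 8 (L): throw ball3 h=3 -> lands@11:R; in-air after throw: [b1@9:R b2@10:L b3@11:R]

Answer: ball1:lands@9:R ball2:lands@10:L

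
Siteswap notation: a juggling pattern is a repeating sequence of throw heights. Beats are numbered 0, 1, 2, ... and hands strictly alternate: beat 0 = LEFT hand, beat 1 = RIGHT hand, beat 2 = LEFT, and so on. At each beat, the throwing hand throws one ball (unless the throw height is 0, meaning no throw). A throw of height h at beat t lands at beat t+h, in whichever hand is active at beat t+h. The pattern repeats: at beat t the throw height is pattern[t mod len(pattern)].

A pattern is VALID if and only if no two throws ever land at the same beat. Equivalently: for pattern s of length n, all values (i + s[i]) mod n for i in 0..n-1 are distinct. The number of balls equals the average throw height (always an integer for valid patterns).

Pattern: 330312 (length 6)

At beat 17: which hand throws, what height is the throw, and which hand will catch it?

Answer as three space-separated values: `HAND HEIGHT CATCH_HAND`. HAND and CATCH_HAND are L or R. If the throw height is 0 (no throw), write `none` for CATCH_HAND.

Answer: R 2 R

Derivation:
Beat 17: 17 mod 2 = 1, so hand = R
Throw height = pattern[17 mod 6] = pattern[5] = 2
Lands at beat 17+2=19, 19 mod 2 = 1, so catch hand = R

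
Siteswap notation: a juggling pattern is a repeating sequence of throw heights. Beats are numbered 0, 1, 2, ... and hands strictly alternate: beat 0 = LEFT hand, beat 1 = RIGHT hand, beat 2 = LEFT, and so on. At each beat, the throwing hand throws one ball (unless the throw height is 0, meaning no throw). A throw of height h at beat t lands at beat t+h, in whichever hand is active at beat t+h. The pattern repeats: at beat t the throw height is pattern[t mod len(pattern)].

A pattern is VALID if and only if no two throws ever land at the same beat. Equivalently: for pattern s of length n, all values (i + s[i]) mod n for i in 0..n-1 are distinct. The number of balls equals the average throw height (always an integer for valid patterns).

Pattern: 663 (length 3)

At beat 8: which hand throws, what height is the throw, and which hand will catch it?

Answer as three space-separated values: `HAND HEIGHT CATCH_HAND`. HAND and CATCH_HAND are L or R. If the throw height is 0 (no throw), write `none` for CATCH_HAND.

Answer: L 3 R

Derivation:
Beat 8: 8 mod 2 = 0, so hand = L
Throw height = pattern[8 mod 3] = pattern[2] = 3
Lands at beat 8+3=11, 11 mod 2 = 1, so catch hand = R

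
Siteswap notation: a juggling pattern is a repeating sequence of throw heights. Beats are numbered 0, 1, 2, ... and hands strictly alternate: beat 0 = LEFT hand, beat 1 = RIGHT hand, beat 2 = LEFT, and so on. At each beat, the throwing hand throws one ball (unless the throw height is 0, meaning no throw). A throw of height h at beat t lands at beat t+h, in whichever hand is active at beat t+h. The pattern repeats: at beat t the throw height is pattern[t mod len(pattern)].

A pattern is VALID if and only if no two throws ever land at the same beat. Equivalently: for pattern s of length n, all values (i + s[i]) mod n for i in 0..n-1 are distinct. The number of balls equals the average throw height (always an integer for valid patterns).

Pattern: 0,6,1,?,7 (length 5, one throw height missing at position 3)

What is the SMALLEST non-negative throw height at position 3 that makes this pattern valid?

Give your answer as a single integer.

Answer: 1

Derivation:
i=0: (0 + 0) mod 5 = 0
i=1: (1 + 6) mod 5 = 2
i=2: (2 + 1) mod 5 = 3
i=3: s[i]=? (unknown)
i=4: (4 + 7) mod 5 = 1
Known residues: [0, 1, 2, 3]; need a permutation of 0..4, so missing residue r = 4
Need (3 + s) mod 5 = 4; smallest s = (4 - 3) mod 5 = 1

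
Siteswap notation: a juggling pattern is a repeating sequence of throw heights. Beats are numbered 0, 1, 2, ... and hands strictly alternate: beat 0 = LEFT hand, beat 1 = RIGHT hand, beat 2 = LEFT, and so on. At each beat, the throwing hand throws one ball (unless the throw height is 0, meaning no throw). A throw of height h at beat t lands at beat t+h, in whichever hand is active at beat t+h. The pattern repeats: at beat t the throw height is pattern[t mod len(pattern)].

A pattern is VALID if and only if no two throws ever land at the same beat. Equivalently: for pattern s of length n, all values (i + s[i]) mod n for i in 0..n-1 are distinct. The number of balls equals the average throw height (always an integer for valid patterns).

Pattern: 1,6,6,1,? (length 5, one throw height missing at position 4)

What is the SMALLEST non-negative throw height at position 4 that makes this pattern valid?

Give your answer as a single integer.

i=0: (0 + 1) mod 5 = 1
i=1: (1 + 6) mod 5 = 2
i=2: (2 + 6) mod 5 = 3
i=3: (3 + 1) mod 5 = 4
i=4: s[i]=? (unknown)
Known residues: [1, 2, 3, 4]; need a permutation of 0..4, so missing residue r = 0
Need (4 + s) mod 5 = 0; smallest s = (0 - 4) mod 5 = 1

Answer: 1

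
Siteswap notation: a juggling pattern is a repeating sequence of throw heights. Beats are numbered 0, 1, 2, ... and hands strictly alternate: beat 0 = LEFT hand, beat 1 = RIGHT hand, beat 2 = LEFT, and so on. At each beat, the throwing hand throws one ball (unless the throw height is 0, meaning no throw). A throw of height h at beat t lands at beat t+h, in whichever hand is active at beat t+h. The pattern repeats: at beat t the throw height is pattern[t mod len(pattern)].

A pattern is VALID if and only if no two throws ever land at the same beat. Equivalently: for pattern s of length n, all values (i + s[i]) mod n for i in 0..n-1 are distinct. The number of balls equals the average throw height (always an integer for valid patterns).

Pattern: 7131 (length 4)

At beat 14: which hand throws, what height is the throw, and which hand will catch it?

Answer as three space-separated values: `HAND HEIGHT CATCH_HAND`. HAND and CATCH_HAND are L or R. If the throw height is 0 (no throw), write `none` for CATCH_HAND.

Answer: L 3 R

Derivation:
Beat 14: 14 mod 2 = 0, so hand = L
Throw height = pattern[14 mod 4] = pattern[2] = 3
Lands at beat 14+3=17, 17 mod 2 = 1, so catch hand = R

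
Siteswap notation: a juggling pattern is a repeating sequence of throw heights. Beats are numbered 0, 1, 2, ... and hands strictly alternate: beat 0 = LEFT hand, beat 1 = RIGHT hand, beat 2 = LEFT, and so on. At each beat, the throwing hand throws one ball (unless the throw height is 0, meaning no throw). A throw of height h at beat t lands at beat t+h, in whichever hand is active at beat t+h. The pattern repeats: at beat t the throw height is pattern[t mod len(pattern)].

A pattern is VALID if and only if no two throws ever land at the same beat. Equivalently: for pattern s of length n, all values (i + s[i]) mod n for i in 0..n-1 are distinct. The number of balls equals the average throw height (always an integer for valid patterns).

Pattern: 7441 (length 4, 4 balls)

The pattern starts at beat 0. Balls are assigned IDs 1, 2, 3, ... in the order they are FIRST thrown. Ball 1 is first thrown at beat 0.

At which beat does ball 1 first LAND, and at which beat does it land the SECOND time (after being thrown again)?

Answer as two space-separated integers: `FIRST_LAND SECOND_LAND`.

Beat 0 (L): throw ball1 h=7 -> lands@7:R; in-air after throw: [b1@7:R]
Beat 1 (R): throw ball2 h=4 -> lands@5:R; in-air after throw: [b2@5:R b1@7:R]
Beat 2 (L): throw ball3 h=4 -> lands@6:L; in-air after throw: [b2@5:R b3@6:L b1@7:R]
Beat 3 (R): throw ball4 h=1 -> lands@4:L; in-air after throw: [b4@4:L b2@5:R b3@6:L b1@7:R]
Beat 4 (L): throw ball4 h=7 -> lands@11:R; in-air after throw: [b2@5:R b3@6:L b1@7:R b4@11:R]
Beat 5 (R): throw ball2 h=4 -> lands@9:R; in-air after throw: [b3@6:L b1@7:R b2@9:R b4@11:R]
Beat 6 (L): throw ball3 h=4 -> lands@10:L; in-air after throw: [b1@7:R b2@9:R b3@10:L b4@11:R]
Beat 7 (R): throw ball1 h=1 -> lands@8:L; in-air after throw: [b1@8:L b2@9:R b3@10:L b4@11:R]
Beat 8 (L): throw ball1 h=7 -> lands@15:R; in-air after throw: [b2@9:R b3@10:L b4@11:R b1@15:R]
Ball 1: thrown@0 h=7 -> first land @7; rethrown@7 h=1 -> second land @8

Answer: 7 8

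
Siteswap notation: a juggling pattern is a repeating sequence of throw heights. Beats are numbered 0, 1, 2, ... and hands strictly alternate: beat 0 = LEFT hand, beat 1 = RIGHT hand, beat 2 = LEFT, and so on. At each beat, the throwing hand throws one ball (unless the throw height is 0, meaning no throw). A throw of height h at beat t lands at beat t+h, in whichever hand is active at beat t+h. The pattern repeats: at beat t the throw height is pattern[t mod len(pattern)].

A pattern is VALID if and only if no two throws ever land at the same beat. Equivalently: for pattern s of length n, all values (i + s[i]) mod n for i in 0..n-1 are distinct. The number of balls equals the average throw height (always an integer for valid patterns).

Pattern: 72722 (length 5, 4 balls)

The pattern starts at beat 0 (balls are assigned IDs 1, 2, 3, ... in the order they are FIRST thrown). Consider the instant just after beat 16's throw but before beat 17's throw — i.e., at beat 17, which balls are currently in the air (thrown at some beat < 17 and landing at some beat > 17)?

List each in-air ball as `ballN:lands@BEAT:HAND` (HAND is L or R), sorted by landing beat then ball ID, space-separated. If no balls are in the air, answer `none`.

Beat 0 (L): throw ball1 h=7 -> lands@7:R; in-air after throw: [b1@7:R]
Beat 1 (R): throw ball2 h=2 -> lands@3:R; in-air after throw: [b2@3:R b1@7:R]
Beat 2 (L): throw ball3 h=7 -> lands@9:R; in-air after throw: [b2@3:R b1@7:R b3@9:R]
Beat 3 (R): throw ball2 h=2 -> lands@5:R; in-air after throw: [b2@5:R b1@7:R b3@9:R]
Beat 4 (L): throw ball4 h=2 -> lands@6:L; in-air after throw: [b2@5:R b4@6:L b1@7:R b3@9:R]
Beat 5 (R): throw ball2 h=7 -> lands@12:L; in-air after throw: [b4@6:L b1@7:R b3@9:R b2@12:L]
Beat 6 (L): throw ball4 h=2 -> lands@8:L; in-air after throw: [b1@7:R b4@8:L b3@9:R b2@12:L]
Beat 7 (R): throw ball1 h=7 -> lands@14:L; in-air after throw: [b4@8:L b3@9:R b2@12:L b1@14:L]
Beat 8 (L): throw ball4 h=2 -> lands@10:L; in-air after throw: [b3@9:R b4@10:L b2@12:L b1@14:L]
Beat 9 (R): throw ball3 h=2 -> lands@11:R; in-air after throw: [b4@10:L b3@11:R b2@12:L b1@14:L]
Beat 10 (L): throw ball4 h=7 -> lands@17:R; in-air after throw: [b3@11:R b2@12:L b1@14:L b4@17:R]
Beat 11 (R): throw ball3 h=2 -> lands@13:R; in-air after throw: [b2@12:L b3@13:R b1@14:L b4@17:R]
Beat 12 (L): throw ball2 h=7 -> lands@19:R; in-air after throw: [b3@13:R b1@14:L b4@17:R b2@19:R]
Beat 13 (R): throw ball3 h=2 -> lands@15:R; in-air after throw: [b1@14:L b3@15:R b4@17:R b2@19:R]
Beat 14 (L): throw ball1 h=2 -> lands@16:L; in-air after throw: [b3@15:R b1@16:L b4@17:R b2@19:R]
Beat 15 (R): throw ball3 h=7 -> lands@22:L; in-air after throw: [b1@16:L b4@17:R b2@19:R b3@22:L]
Beat 16 (L): throw ball1 h=2 -> lands@18:L; in-air after throw: [b4@17:R b1@18:L b2@19:R b3@22:L]
Beat 17 (R): throw ball4 h=7 -> lands@24:L; in-air after throw: [b1@18:L b2@19:R b3@22:L b4@24:L]

Answer: ball1:lands@18:L ball2:lands@19:R ball3:lands@22:L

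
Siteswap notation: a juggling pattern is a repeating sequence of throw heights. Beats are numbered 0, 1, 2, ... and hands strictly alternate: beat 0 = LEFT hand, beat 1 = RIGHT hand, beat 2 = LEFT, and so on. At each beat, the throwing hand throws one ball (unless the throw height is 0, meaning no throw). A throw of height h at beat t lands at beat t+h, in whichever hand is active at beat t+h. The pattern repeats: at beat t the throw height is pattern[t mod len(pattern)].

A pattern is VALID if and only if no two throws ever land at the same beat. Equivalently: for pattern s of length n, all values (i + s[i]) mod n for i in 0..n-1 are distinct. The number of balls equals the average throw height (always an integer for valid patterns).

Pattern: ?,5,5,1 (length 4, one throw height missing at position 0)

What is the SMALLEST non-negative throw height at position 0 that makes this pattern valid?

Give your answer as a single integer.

Answer: 1

Derivation:
i=0: s[i]=? (unknown)
i=1: (1 + 5) mod 4 = 2
i=2: (2 + 5) mod 4 = 3
i=3: (3 + 1) mod 4 = 0
Known residues: [0, 2, 3]; need a permutation of 0..3, so missing residue r = 1
Need (0 + s) mod 4 = 1; smallest s = (1 - 0) mod 4 = 1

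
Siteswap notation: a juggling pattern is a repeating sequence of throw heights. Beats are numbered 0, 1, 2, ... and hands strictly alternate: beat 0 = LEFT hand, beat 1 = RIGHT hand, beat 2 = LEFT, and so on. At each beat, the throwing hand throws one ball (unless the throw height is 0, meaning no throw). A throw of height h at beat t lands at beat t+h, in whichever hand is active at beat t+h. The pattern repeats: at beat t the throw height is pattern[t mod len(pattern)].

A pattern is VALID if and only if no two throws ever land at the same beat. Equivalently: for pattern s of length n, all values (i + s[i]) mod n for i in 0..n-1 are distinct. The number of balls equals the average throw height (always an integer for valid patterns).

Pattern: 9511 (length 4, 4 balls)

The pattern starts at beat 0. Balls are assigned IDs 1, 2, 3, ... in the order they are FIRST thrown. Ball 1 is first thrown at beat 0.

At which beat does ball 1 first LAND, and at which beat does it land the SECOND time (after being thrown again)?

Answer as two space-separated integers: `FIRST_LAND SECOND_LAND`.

Answer: 9 14

Derivation:
Beat 0 (L): throw ball1 h=9 -> lands@9:R; in-air after throw: [b1@9:R]
Beat 1 (R): throw ball2 h=5 -> lands@6:L; in-air after throw: [b2@6:L b1@9:R]
Beat 2 (L): throw ball3 h=1 -> lands@3:R; in-air after throw: [b3@3:R b2@6:L b1@9:R]
Beat 3 (R): throw ball3 h=1 -> lands@4:L; in-air after throw: [b3@4:L b2@6:L b1@9:R]
Beat 4 (L): throw ball3 h=9 -> lands@13:R; in-air after throw: [b2@6:L b1@9:R b3@13:R]
Beat 5 (R): throw ball4 h=5 -> lands@10:L; in-air after throw: [b2@6:L b1@9:R b4@10:L b3@13:R]
Beat 6 (L): throw ball2 h=1 -> lands@7:R; in-air after throw: [b2@7:R b1@9:R b4@10:L b3@13:R]
Beat 7 (R): throw ball2 h=1 -> lands@8:L; in-air after throw: [b2@8:L b1@9:R b4@10:L b3@13:R]
Beat 8 (L): throw ball2 h=9 -> lands@17:R; in-air after throw: [b1@9:R b4@10:L b3@13:R b2@17:R]
Beat 9 (R): throw ball1 h=5 -> lands@14:L; in-air after throw: [b4@10:L b3@13:R b1@14:L b2@17:R]
Beat 10 (L): throw ball4 h=1 -> lands@11:R; in-air after throw: [b4@11:R b3@13:R b1@14:L b2@17:R]
Beat 11 (R): throw ball4 h=1 -> lands@12:L; in-air after throw: [b4@12:L b3@13:R b1@14:L b2@17:R]
Beat 12 (L): throw ball4 h=9 -> lands@21:R; in-air after throw: [b3@13:R b1@14:L b2@17:R b4@21:R]
Beat 13 (R): throw ball3 h=5 -> lands@18:L; in-air after throw: [b1@14:L b2@17:R b3@18:L b4@21:R]
Beat 14 (L): throw ball1 h=1 -> lands@15:R; in-air after throw: [b1@15:R b2@17:R b3@18:L b4@21:R]
Ball 1: thrown@0 h=9 -> first land @9; rethrown@9 h=5 -> second land @14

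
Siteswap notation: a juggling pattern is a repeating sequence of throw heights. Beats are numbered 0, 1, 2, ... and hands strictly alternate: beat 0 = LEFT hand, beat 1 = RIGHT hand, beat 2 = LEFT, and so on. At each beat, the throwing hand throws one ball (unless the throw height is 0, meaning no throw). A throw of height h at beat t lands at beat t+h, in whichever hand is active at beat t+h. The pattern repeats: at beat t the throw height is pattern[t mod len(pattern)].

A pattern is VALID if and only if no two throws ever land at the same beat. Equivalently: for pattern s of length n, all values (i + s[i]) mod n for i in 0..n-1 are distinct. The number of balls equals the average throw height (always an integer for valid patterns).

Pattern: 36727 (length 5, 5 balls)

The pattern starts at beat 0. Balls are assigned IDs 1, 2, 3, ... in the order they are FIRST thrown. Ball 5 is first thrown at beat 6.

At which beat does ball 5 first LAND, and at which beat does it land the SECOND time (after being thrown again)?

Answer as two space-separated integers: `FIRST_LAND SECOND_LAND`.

Answer: 12 19

Derivation:
Beat 0 (L): throw ball1 h=3 -> lands@3:R; in-air after throw: [b1@3:R]
Beat 1 (R): throw ball2 h=6 -> lands@7:R; in-air after throw: [b1@3:R b2@7:R]
Beat 2 (L): throw ball3 h=7 -> lands@9:R; in-air after throw: [b1@3:R b2@7:R b3@9:R]
Beat 3 (R): throw ball1 h=2 -> lands@5:R; in-air after throw: [b1@5:R b2@7:R b3@9:R]
Beat 4 (L): throw ball4 h=7 -> lands@11:R; in-air after throw: [b1@5:R b2@7:R b3@9:R b4@11:R]
Beat 5 (R): throw ball1 h=3 -> lands@8:L; in-air after throw: [b2@7:R b1@8:L b3@9:R b4@11:R]
Beat 6 (L): throw ball5 h=6 -> lands@12:L; in-air after throw: [b2@7:R b1@8:L b3@9:R b4@11:R b5@12:L]
Beat 7 (R): throw ball2 h=7 -> lands@14:L; in-air after throw: [b1@8:L b3@9:R b4@11:R b5@12:L b2@14:L]
Beat 8 (L): throw ball1 h=2 -> lands@10:L; in-air after throw: [b3@9:R b1@10:L b4@11:R b5@12:L b2@14:L]
Beat 9 (R): throw ball3 h=7 -> lands@16:L; in-air after throw: [b1@10:L b4@11:R b5@12:L b2@14:L b3@16:L]
Beat 10 (L): throw ball1 h=3 -> lands@13:R; in-air after throw: [b4@11:R b5@12:L b1@13:R b2@14:L b3@16:L]
Beat 11 (R): throw ball4 h=6 -> lands@17:R; in-air after throw: [b5@12:L b1@13:R b2@14:L b3@16:L b4@17:R]
Beat 12 (L): throw ball5 h=7 -> lands@19:R; in-air after throw: [b1@13:R b2@14:L b3@16:L b4@17:R b5@19:R]
Beat 13 (R): throw ball1 h=2 -> lands@15:R; in-air after throw: [b2@14:L b1@15:R b3@16:L b4@17:R b5@19:R]
Beat 14 (L): throw ball2 h=7 -> lands@21:R; in-air after throw: [b1@15:R b3@16:L b4@17:R b5@19:R b2@21:R]
Beat 15 (R): throw ball1 h=3 -> lands@18:L; in-air after throw: [b3@16:L b4@17:R b1@18:L b5@19:R b2@21:R]
Beat 16 (L): throw ball3 h=6 -> lands@22:L; in-air after throw: [b4@17:R b1@18:L b5@19:R b2@21:R b3@22:L]
Beat 17 (R): throw ball4 h=7 -> lands@24:L; in-air after throw: [b1@18:L b5@19:R b2@21:R b3@22:L b4@24:L]
Beat 18 (L): throw ball1 h=2 -> lands@20:L; in-air after throw: [b5@19:R b1@20:L b2@21:R b3@22:L b4@24:L]
Beat 19 (R): throw ball5 h=7 -> lands@26:L; in-air after throw: [b1@20:L b2@21:R b3@22:L b4@24:L b5@26:L]
Ball 5: thrown@6 h=6 -> first land @12; rethrown@12 h=7 -> second land @19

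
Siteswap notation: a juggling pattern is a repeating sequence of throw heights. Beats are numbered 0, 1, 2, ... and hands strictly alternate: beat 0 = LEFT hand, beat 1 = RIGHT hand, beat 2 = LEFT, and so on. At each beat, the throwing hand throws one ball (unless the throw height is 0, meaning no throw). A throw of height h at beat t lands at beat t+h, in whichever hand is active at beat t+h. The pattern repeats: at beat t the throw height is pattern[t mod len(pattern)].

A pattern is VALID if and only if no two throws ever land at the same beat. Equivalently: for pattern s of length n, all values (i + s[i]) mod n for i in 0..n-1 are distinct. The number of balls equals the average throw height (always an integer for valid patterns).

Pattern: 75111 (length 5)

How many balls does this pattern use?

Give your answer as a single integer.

Pattern = [7, 5, 1, 1, 1], length n = 5
  position 0: throw height = 7, running sum = 7
  position 1: throw height = 5, running sum = 12
  position 2: throw height = 1, running sum = 13
  position 3: throw height = 1, running sum = 14
  position 4: throw height = 1, running sum = 15
Total sum = 15; balls = sum / n = 15 / 5 = 3

Answer: 3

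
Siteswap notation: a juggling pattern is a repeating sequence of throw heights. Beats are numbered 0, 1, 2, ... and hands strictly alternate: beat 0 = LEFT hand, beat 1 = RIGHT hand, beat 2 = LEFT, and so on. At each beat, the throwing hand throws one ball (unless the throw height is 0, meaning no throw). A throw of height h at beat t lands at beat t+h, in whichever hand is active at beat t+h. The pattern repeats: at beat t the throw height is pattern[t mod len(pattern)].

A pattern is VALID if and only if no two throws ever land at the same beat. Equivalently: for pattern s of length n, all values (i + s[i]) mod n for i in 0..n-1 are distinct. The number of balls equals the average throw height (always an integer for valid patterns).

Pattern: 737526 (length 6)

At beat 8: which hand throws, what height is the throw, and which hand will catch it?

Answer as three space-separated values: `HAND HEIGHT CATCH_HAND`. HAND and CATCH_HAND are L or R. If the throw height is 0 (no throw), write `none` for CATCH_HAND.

Answer: L 7 R

Derivation:
Beat 8: 8 mod 2 = 0, so hand = L
Throw height = pattern[8 mod 6] = pattern[2] = 7
Lands at beat 8+7=15, 15 mod 2 = 1, so catch hand = R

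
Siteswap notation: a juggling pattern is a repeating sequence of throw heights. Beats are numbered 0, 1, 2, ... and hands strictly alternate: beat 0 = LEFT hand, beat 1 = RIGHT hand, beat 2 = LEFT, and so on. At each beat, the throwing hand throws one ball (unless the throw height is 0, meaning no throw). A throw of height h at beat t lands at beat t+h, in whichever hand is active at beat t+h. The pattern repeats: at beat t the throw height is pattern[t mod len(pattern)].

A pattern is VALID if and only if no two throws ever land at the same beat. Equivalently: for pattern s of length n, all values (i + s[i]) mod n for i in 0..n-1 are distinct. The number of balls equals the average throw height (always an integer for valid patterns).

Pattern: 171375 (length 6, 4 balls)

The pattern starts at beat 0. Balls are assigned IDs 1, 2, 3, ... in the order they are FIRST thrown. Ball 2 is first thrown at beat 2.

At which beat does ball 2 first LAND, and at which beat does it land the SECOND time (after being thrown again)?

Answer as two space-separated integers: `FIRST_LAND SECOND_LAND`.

Answer: 3 6

Derivation:
Beat 0 (L): throw ball1 h=1 -> lands@1:R; in-air after throw: [b1@1:R]
Beat 1 (R): throw ball1 h=7 -> lands@8:L; in-air after throw: [b1@8:L]
Beat 2 (L): throw ball2 h=1 -> lands@3:R; in-air after throw: [b2@3:R b1@8:L]
Beat 3 (R): throw ball2 h=3 -> lands@6:L; in-air after throw: [b2@6:L b1@8:L]
Beat 4 (L): throw ball3 h=7 -> lands@11:R; in-air after throw: [b2@6:L b1@8:L b3@11:R]
Beat 5 (R): throw ball4 h=5 -> lands@10:L; in-air after throw: [b2@6:L b1@8:L b4@10:L b3@11:R]
Beat 6 (L): throw ball2 h=1 -> lands@7:R; in-air after throw: [b2@7:R b1@8:L b4@10:L b3@11:R]
Ball 2: thrown@2 h=1 -> first land @3; rethrown@3 h=3 -> second land @6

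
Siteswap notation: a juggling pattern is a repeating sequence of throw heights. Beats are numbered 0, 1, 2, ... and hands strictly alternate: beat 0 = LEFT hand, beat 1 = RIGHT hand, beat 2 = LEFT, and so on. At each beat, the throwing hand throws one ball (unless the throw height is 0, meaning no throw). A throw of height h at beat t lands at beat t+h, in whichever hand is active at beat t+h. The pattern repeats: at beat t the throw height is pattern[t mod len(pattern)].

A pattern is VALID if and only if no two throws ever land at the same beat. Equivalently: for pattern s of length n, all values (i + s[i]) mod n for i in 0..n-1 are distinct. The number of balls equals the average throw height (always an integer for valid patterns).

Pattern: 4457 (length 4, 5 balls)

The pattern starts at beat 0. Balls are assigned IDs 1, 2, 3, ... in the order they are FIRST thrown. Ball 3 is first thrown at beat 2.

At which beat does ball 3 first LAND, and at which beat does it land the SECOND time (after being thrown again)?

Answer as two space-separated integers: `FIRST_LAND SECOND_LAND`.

Answer: 7 14

Derivation:
Beat 0 (L): throw ball1 h=4 -> lands@4:L; in-air after throw: [b1@4:L]
Beat 1 (R): throw ball2 h=4 -> lands@5:R; in-air after throw: [b1@4:L b2@5:R]
Beat 2 (L): throw ball3 h=5 -> lands@7:R; in-air after throw: [b1@4:L b2@5:R b3@7:R]
Beat 3 (R): throw ball4 h=7 -> lands@10:L; in-air after throw: [b1@4:L b2@5:R b3@7:R b4@10:L]
Beat 4 (L): throw ball1 h=4 -> lands@8:L; in-air after throw: [b2@5:R b3@7:R b1@8:L b4@10:L]
Beat 5 (R): throw ball2 h=4 -> lands@9:R; in-air after throw: [b3@7:R b1@8:L b2@9:R b4@10:L]
Beat 6 (L): throw ball5 h=5 -> lands@11:R; in-air after throw: [b3@7:R b1@8:L b2@9:R b4@10:L b5@11:R]
Beat 7 (R): throw ball3 h=7 -> lands@14:L; in-air after throw: [b1@8:L b2@9:R b4@10:L b5@11:R b3@14:L]
Beat 8 (L): throw ball1 h=4 -> lands@12:L; in-air after throw: [b2@9:R b4@10:L b5@11:R b1@12:L b3@14:L]
Beat 9 (R): throw ball2 h=4 -> lands@13:R; in-air after throw: [b4@10:L b5@11:R b1@12:L b2@13:R b3@14:L]
Beat 10 (L): throw ball4 h=5 -> lands@15:R; in-air after throw: [b5@11:R b1@12:L b2@13:R b3@14:L b4@15:R]
Beat 11 (R): throw ball5 h=7 -> lands@18:L; in-air after throw: [b1@12:L b2@13:R b3@14:L b4@15:R b5@18:L]
Beat 12 (L): throw ball1 h=4 -> lands@16:L; in-air after throw: [b2@13:R b3@14:L b4@15:R b1@16:L b5@18:L]
Beat 13 (R): throw ball2 h=4 -> lands@17:R; in-air after throw: [b3@14:L b4@15:R b1@16:L b2@17:R b5@18:L]
Beat 14 (L): throw ball3 h=5 -> lands@19:R; in-air after throw: [b4@15:R b1@16:L b2@17:R b5@18:L b3@19:R]
Ball 3: thrown@2 h=5 -> first land @7; rethrown@7 h=7 -> second land @14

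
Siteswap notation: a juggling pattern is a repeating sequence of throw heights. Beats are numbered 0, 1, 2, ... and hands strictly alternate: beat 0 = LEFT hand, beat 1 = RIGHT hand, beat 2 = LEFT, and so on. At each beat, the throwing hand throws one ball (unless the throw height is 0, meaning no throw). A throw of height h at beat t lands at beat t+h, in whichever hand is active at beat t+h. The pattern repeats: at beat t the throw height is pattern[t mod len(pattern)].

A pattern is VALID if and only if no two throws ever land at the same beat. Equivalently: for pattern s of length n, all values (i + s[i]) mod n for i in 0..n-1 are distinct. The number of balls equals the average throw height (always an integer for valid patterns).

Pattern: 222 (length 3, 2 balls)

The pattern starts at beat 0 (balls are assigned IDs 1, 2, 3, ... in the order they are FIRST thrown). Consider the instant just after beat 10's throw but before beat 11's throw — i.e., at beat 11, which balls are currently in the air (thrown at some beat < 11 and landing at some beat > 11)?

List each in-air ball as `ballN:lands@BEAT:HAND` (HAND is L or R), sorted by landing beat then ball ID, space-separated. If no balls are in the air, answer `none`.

Beat 0 (L): throw ball1 h=2 -> lands@2:L; in-air after throw: [b1@2:L]
Beat 1 (R): throw ball2 h=2 -> lands@3:R; in-air after throw: [b1@2:L b2@3:R]
Beat 2 (L): throw ball1 h=2 -> lands@4:L; in-air after throw: [b2@3:R b1@4:L]
Beat 3 (R): throw ball2 h=2 -> lands@5:R; in-air after throw: [b1@4:L b2@5:R]
Beat 4 (L): throw ball1 h=2 -> lands@6:L; in-air after throw: [b2@5:R b1@6:L]
Beat 5 (R): throw ball2 h=2 -> lands@7:R; in-air after throw: [b1@6:L b2@7:R]
Beat 6 (L): throw ball1 h=2 -> lands@8:L; in-air after throw: [b2@7:R b1@8:L]
Beat 7 (R): throw ball2 h=2 -> lands@9:R; in-air after throw: [b1@8:L b2@9:R]
Beat 8 (L): throw ball1 h=2 -> lands@10:L; in-air after throw: [b2@9:R b1@10:L]
Beat 9 (R): throw ball2 h=2 -> lands@11:R; in-air after throw: [b1@10:L b2@11:R]
Beat 10 (L): throw ball1 h=2 -> lands@12:L; in-air after throw: [b2@11:R b1@12:L]
Beat 11 (R): throw ball2 h=2 -> lands@13:R; in-air after throw: [b1@12:L b2@13:R]

Answer: ball1:lands@12:L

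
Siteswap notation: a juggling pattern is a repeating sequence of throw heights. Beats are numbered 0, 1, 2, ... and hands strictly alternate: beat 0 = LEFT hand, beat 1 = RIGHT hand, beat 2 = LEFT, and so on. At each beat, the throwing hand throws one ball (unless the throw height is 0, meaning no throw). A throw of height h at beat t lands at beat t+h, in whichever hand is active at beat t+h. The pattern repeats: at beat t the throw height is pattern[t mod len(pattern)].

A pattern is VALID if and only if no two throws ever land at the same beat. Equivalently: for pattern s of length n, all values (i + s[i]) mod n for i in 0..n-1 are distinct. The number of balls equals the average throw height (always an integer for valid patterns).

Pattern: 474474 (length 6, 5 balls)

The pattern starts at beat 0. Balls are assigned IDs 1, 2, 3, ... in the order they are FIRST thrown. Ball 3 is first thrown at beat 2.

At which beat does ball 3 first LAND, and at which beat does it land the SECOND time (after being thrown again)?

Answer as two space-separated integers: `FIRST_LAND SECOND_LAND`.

Answer: 6 10

Derivation:
Beat 0 (L): throw ball1 h=4 -> lands@4:L; in-air after throw: [b1@4:L]
Beat 1 (R): throw ball2 h=7 -> lands@8:L; in-air after throw: [b1@4:L b2@8:L]
Beat 2 (L): throw ball3 h=4 -> lands@6:L; in-air after throw: [b1@4:L b3@6:L b2@8:L]
Beat 3 (R): throw ball4 h=4 -> lands@7:R; in-air after throw: [b1@4:L b3@6:L b4@7:R b2@8:L]
Beat 4 (L): throw ball1 h=7 -> lands@11:R; in-air after throw: [b3@6:L b4@7:R b2@8:L b1@11:R]
Beat 5 (R): throw ball5 h=4 -> lands@9:R; in-air after throw: [b3@6:L b4@7:R b2@8:L b5@9:R b1@11:R]
Beat 6 (L): throw ball3 h=4 -> lands@10:L; in-air after throw: [b4@7:R b2@8:L b5@9:R b3@10:L b1@11:R]
Beat 7 (R): throw ball4 h=7 -> lands@14:L; in-air after throw: [b2@8:L b5@9:R b3@10:L b1@11:R b4@14:L]
Beat 8 (L): throw ball2 h=4 -> lands@12:L; in-air after throw: [b5@9:R b3@10:L b1@11:R b2@12:L b4@14:L]
Beat 9 (R): throw ball5 h=4 -> lands@13:R; in-air after throw: [b3@10:L b1@11:R b2@12:L b5@13:R b4@14:L]
Beat 10 (L): throw ball3 h=7 -> lands@17:R; in-air after throw: [b1@11:R b2@12:L b5@13:R b4@14:L b3@17:R]
Ball 3: thrown@2 h=4 -> first land @6; rethrown@6 h=4 -> second land @10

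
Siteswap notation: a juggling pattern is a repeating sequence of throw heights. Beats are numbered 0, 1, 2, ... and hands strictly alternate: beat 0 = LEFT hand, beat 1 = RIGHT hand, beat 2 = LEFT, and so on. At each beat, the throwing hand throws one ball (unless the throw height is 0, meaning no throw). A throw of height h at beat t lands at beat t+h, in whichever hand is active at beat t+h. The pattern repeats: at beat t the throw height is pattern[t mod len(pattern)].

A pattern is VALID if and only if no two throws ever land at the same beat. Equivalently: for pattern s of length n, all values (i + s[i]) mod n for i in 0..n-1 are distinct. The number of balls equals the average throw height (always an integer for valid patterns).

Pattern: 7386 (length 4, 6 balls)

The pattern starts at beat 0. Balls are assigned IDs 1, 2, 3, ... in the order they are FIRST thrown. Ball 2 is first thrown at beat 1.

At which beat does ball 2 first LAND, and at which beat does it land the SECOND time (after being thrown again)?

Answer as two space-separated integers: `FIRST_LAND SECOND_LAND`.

Beat 0 (L): throw ball1 h=7 -> lands@7:R; in-air after throw: [b1@7:R]
Beat 1 (R): throw ball2 h=3 -> lands@4:L; in-air after throw: [b2@4:L b1@7:R]
Beat 2 (L): throw ball3 h=8 -> lands@10:L; in-air after throw: [b2@4:L b1@7:R b3@10:L]
Beat 3 (R): throw ball4 h=6 -> lands@9:R; in-air after throw: [b2@4:L b1@7:R b4@9:R b3@10:L]
Beat 4 (L): throw ball2 h=7 -> lands@11:R; in-air after throw: [b1@7:R b4@9:R b3@10:L b2@11:R]
Beat 5 (R): throw ball5 h=3 -> lands@8:L; in-air after throw: [b1@7:R b5@8:L b4@9:R b3@10:L b2@11:R]
Beat 6 (L): throw ball6 h=8 -> lands@14:L; in-air after throw: [b1@7:R b5@8:L b4@9:R b3@10:L b2@11:R b6@14:L]
Beat 7 (R): throw ball1 h=6 -> lands@13:R; in-air after throw: [b5@8:L b4@9:R b3@10:L b2@11:R b1@13:R b6@14:L]
Beat 8 (L): throw ball5 h=7 -> lands@15:R; in-air after throw: [b4@9:R b3@10:L b2@11:R b1@13:R b6@14:L b5@15:R]
Beat 9 (R): throw ball4 h=3 -> lands@12:L; in-air after throw: [b3@10:L b2@11:R b4@12:L b1@13:R b6@14:L b5@15:R]
Beat 10 (L): throw ball3 h=8 -> lands@18:L; in-air after throw: [b2@11:R b4@12:L b1@13:R b6@14:L b5@15:R b3@18:L]
Beat 11 (R): throw ball2 h=6 -> lands@17:R; in-air after throw: [b4@12:L b1@13:R b6@14:L b5@15:R b2@17:R b3@18:L]
Ball 2: thrown@1 h=3 -> first land @4; rethrown@4 h=7 -> second land @11

Answer: 4 11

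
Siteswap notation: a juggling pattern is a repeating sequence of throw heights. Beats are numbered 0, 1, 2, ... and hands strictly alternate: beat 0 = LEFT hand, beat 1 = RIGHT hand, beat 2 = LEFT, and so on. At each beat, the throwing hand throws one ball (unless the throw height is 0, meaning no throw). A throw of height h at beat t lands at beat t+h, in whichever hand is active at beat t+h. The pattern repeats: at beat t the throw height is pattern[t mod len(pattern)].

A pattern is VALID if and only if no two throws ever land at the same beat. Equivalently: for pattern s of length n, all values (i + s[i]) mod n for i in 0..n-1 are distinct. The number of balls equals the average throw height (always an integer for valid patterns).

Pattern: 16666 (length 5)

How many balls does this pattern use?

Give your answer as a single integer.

Pattern = [1, 6, 6, 6, 6], length n = 5
  position 0: throw height = 1, running sum = 1
  position 1: throw height = 6, running sum = 7
  position 2: throw height = 6, running sum = 13
  position 3: throw height = 6, running sum = 19
  position 4: throw height = 6, running sum = 25
Total sum = 25; balls = sum / n = 25 / 5 = 5

Answer: 5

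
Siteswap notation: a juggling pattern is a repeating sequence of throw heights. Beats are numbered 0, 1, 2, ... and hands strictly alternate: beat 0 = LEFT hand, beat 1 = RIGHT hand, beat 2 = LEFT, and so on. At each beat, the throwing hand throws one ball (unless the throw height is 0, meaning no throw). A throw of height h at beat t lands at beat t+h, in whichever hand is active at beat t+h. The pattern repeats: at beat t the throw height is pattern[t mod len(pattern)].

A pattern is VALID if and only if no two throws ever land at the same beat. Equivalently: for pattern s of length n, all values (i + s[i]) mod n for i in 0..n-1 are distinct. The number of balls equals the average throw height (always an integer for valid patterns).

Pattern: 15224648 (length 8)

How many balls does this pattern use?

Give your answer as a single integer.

Pattern = [1, 5, 2, 2, 4, 6, 4, 8], length n = 8
  position 0: throw height = 1, running sum = 1
  position 1: throw height = 5, running sum = 6
  position 2: throw height = 2, running sum = 8
  position 3: throw height = 2, running sum = 10
  position 4: throw height = 4, running sum = 14
  position 5: throw height = 6, running sum = 20
  position 6: throw height = 4, running sum = 24
  position 7: throw height = 8, running sum = 32
Total sum = 32; balls = sum / n = 32 / 8 = 4

Answer: 4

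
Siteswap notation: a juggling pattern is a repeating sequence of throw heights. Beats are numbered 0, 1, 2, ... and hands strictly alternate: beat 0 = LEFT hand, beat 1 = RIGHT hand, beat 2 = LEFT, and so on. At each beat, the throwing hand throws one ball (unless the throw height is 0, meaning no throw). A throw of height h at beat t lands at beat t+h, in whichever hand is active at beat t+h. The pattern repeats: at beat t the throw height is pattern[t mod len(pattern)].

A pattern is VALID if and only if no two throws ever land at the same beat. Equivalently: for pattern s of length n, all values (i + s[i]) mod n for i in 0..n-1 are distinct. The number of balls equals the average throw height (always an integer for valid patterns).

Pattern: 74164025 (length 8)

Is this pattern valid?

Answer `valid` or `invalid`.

i=0: (i + s[i]) mod n = (0 + 7) mod 8 = 7
i=1: (i + s[i]) mod n = (1 + 4) mod 8 = 5
i=2: (i + s[i]) mod n = (2 + 1) mod 8 = 3
i=3: (i + s[i]) mod n = (3 + 6) mod 8 = 1
i=4: (i + s[i]) mod n = (4 + 4) mod 8 = 0
i=5: (i + s[i]) mod n = (5 + 0) mod 8 = 5
i=6: (i + s[i]) mod n = (6 + 2) mod 8 = 0
i=7: (i + s[i]) mod n = (7 + 5) mod 8 = 4
Residues: [7, 5, 3, 1, 0, 5, 0, 4], distinct: False

Answer: invalid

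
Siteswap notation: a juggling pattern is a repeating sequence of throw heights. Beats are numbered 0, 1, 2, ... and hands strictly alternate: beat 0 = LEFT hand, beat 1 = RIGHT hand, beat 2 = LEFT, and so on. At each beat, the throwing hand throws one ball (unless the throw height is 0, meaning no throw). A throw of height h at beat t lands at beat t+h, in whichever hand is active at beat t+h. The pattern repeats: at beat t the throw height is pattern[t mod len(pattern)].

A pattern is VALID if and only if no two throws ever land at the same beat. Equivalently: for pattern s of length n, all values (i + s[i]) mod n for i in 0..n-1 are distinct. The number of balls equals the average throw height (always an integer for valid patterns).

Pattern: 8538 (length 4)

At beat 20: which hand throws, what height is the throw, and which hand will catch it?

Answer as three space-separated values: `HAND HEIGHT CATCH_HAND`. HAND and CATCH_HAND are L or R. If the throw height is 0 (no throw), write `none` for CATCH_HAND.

Beat 20: 20 mod 2 = 0, so hand = L
Throw height = pattern[20 mod 4] = pattern[0] = 8
Lands at beat 20+8=28, 28 mod 2 = 0, so catch hand = L

Answer: L 8 L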